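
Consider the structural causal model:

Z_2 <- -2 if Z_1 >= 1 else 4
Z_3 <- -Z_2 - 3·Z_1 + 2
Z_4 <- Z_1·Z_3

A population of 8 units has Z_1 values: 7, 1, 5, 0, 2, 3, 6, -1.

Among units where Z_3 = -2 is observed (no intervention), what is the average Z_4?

-2

Observing Z_3=-2 restricts to units where Z_3's equation naturally yields -2: Z_1 ∈ {0, 2}. In that subpopulation Z_4 = 0, -4, mean -2.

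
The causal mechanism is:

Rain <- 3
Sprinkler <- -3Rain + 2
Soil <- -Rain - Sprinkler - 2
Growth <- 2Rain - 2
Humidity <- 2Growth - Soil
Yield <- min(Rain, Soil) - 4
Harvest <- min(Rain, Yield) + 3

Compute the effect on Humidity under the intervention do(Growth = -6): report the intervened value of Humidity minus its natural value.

Intervening sets Growth = -6 and removes its equation (Growth <- 2Rain - 2).
Sprinkler = -3Rain + 2  [with Rain=3]  = -7
Soil = -Rain - Sprinkler - 2  [with Rain=3, Sprinkler=-7]  = 2
Humidity = 2Growth - Soil  [with Growth=-6, Soil=2]  = -14
Without intervention: Sprinkler = -3Rain + 2  [with Rain=3]  = -7; Soil = -Rain - Sprinkler - 2  [with Rain=3, Sprinkler=-7]  = 2; Growth = 2Rain - 2  [with Rain=3]  = 4; Humidity = 2Growth - Soil  [with Growth=4, Soil=2]  = 6.
Change = -14 − 6 = -20.

-20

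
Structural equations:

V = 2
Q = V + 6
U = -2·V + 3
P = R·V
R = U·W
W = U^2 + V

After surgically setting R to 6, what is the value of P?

12

Under do(R=6), the mechanism R = U·W is discarded; R is fixed at 6.
P = R·V  [with R=6, V=2]  = 12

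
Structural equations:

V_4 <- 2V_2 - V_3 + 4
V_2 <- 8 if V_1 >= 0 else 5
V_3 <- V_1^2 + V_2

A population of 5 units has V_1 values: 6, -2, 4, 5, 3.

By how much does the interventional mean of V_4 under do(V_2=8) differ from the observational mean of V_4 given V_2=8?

3.5

The intervention sets V_2=8 in all 5 units regardless of V_1. Recomputing V_4 per unit gives -24, 8, -4, -13, 3; average -6.
E[V_4|V_2=8] averages over only the 4 units with V_2=8 (V_1 = 6, 4, 5, 3): V_4 = -24, -4, -13, 3, mean -9.5.
Difference = -6 − (-9.5) = 3.5.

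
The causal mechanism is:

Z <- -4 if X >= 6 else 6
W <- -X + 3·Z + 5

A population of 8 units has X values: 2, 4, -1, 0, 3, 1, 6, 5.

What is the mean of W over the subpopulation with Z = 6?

21

E[W|Z=6] averages over only the 7 units with Z=6 (X = 2, 4, -1, 0, 3, 1, 5): W = 21, 19, 24, 23, 20, 22, 18, mean 21.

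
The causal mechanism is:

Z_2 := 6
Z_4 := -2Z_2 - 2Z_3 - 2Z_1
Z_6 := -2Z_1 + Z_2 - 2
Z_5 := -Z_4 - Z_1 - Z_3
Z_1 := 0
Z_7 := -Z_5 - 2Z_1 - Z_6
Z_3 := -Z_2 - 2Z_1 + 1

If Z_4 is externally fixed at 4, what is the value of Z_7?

The intervention breaks the incoming arrows to Z_4: Z_4 := -2Z_2 - 2Z_3 - 2Z_1 no longer applies, and Z_4 = 4.
Z_3 = -Z_2 - 2Z_1 + 1  [with Z_2=6, Z_1=0]  = -5
Z_5 = -Z_4 - Z_1 - Z_3  [with Z_4=4, Z_1=0, Z_3=-5]  = 1
Z_6 = -2Z_1 + Z_2 - 2  [with Z_1=0, Z_2=6]  = 4
Z_7 = -Z_5 - 2Z_1 - Z_6  [with Z_5=1, Z_1=0, Z_6=4]  = -5

-5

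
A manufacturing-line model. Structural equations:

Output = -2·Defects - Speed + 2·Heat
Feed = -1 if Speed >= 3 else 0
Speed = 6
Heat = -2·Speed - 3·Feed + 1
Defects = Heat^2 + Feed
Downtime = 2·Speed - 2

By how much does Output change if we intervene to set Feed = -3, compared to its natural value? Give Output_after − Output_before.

136

do(Feed=-3) replaces the equation Feed = -1 if Speed >= 3 else 0 with the constant Feed = -3.
Heat = -2·Speed - 3·Feed + 1  [with Speed=6, Feed=-3]  = -2
Defects = Heat^2 + Feed  [with Heat=-2, Feed=-3]  = 1
Output = -2·Defects - Speed + 2·Heat  [with Defects=1, Speed=6, Heat=-2]  = -12
Without intervention: Feed = -1 if Speed >= 3 else 0  [with Speed=6]  = -1; Heat = -2·Speed - 3·Feed + 1  [with Speed=6, Feed=-1]  = -8; Defects = Heat^2 + Feed  [with Heat=-8, Feed=-1]  = 63; Output = -2·Defects - Speed + 2·Heat  [with Defects=63, Speed=6, Heat=-8]  = -148.
Change = -12 − (-148) = 136.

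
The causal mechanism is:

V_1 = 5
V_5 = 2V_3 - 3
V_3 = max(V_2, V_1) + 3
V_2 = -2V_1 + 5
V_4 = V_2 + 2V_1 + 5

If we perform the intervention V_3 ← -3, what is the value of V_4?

10

The intervention breaks the incoming arrows to V_3: V_3 = max(V_2, V_1) + 3 no longer applies, and V_3 = -3.
V_4 is not downstream of the intervention, so its value is determined by the original equations.
V_2 = -2V_1 + 5  [with V_1=5]  = -5
V_4 = V_2 + 2V_1 + 5  [with V_2=-5, V_1=5]  = 10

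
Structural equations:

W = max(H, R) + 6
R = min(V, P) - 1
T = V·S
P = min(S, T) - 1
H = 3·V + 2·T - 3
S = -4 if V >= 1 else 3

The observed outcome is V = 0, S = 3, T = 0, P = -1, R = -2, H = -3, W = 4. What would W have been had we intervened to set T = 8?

The intervention breaks the incoming arrows to T: T = V·S no longer applies, and T = 8.
S = -4 if V >= 1 else 3  [with V=0]  = 3
P = min(S, T) - 1  [with S=3, T=8]  = 2
R = min(V, P) - 1  [with V=0, P=2]  = -1
H = 3·V + 2·T - 3  [with V=0, T=8]  = 13
W = max(H, R) + 6  [with H=13, R=-1]  = 19

19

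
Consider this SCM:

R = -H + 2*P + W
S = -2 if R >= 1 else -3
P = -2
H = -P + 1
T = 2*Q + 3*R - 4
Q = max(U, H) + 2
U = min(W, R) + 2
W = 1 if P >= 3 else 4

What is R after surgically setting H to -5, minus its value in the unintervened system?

8

The intervention breaks the incoming arrows to H: H = -P + 1 no longer applies, and H = -5.
W = 1 if P >= 3 else 4  [with P=-2]  = 4
R = -H + 2*P + W  [with H=-5, P=-2, W=4]  = 5
Without intervention: W = 1 if P >= 3 else 4  [with P=-2]  = 4; H = -P + 1  [with P=-2]  = 3; R = -H + 2*P + W  [with H=3, P=-2, W=4]  = -3.
Change = 5 − (-3) = 8.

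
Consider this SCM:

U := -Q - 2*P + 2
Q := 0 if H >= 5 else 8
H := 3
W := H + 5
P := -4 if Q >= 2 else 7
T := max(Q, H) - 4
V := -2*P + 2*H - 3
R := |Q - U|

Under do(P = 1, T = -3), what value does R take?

The joint intervention fixes P = 1, T = -3, removing each variable's own equation.
Q = 0 if H >= 5 else 8  [with H=3]  = 8
U = -Q - 2*P + 2  [with Q=8, P=1]  = -8
R = |Q - U|  [with Q=8, U=-8]  = 16

16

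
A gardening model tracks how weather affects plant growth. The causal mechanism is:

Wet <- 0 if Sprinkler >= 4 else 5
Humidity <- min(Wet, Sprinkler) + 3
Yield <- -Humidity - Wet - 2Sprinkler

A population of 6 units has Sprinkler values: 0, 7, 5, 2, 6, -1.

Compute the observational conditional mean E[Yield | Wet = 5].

-9

E[Yield|Wet=5] averages over only the 3 units with Wet=5 (Sprinkler = 0, 2, -1): Yield = -8, -14, -5, mean -9.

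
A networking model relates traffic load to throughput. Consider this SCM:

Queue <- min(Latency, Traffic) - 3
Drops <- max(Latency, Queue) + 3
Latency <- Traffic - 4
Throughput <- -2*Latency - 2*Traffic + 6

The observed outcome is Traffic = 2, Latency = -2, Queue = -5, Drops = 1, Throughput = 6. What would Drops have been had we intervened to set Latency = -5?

Under do(Latency=-5), the mechanism Latency <- Traffic - 4 is discarded; Latency is fixed at -5.
Queue = min(Latency, Traffic) - 3  [with Latency=-5, Traffic=2]  = -8
Drops = max(Latency, Queue) + 3  [with Latency=-5, Queue=-8]  = -2

-2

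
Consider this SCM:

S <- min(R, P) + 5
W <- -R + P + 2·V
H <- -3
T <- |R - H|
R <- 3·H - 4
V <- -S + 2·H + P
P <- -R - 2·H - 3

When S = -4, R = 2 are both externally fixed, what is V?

-1

The joint intervention fixes S = -4, R = 2, removing each variable's own equation.
P = -R - 2·H - 3  [with R=2, H=-3]  = 1
V = -S + 2·H + P  [with S=-4, H=-3, P=1]  = -1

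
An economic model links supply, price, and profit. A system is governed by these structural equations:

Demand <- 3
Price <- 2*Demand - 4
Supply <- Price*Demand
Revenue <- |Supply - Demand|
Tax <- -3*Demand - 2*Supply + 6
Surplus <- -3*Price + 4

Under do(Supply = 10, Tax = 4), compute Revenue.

7

The joint intervention fixes Supply = 10, Tax = 4, removing each variable's own equation.
Revenue = |Supply - Demand|  [with Supply=10, Demand=3]  = 7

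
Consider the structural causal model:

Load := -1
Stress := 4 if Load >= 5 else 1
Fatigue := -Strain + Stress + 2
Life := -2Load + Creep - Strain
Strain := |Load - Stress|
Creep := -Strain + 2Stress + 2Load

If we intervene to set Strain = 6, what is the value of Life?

The intervention breaks the incoming arrows to Strain: Strain := |Load - Stress| no longer applies, and Strain = 6.
Stress = 4 if Load >= 5 else 1  [with Load=-1]  = 1
Creep = -Strain + 2Stress + 2Load  [with Strain=6, Stress=1, Load=-1]  = -6
Life = -2Load + Creep - Strain  [with Load=-1, Creep=-6, Strain=6]  = -10

-10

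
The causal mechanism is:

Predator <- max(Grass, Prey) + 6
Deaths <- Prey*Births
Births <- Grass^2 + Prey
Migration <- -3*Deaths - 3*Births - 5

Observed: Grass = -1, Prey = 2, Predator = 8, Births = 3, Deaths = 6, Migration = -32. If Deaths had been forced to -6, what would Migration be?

4

The intervention breaks the incoming arrows to Deaths: Deaths <- Prey*Births no longer applies, and Deaths = -6.
Births = Grass^2 + Prey  [with Grass=-1, Prey=2]  = 3
Migration = -3*Deaths - 3*Births - 5  [with Deaths=-6, Births=3]  = 4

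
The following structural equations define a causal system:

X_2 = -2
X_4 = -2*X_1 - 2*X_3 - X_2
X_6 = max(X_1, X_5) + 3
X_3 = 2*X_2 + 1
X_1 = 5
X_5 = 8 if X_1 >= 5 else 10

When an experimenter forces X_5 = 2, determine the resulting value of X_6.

8

The intervention breaks the incoming arrows to X_5: X_5 = 8 if X_1 >= 5 else 10 no longer applies, and X_5 = 2.
X_6 = max(X_1, X_5) + 3  [with X_1=5, X_5=2]  = 8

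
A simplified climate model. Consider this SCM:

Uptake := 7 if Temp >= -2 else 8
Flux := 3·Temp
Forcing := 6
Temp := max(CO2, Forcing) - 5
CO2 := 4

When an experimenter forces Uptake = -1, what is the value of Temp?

do(Uptake=-1) replaces the equation Uptake := 7 if Temp >= -2 else 8 with the constant Uptake = -1.
Temp is not downstream of the intervention, so its value is determined by the original equations.
Temp = max(CO2, Forcing) - 5  [with CO2=4, Forcing=6]  = 1

1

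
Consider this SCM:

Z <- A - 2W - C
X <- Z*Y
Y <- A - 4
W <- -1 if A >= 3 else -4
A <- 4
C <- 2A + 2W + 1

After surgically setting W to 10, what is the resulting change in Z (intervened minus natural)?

Under do(W=10), the mechanism W <- -1 if A >= 3 else -4 is discarded; W is fixed at 10.
C = 2A + 2W + 1  [with A=4, W=10]  = 29
Z = A - 2W - C  [with A=4, W=10, C=29]  = -45
Without intervention: W = -1 if A >= 3 else -4  [with A=4]  = -1; C = 2A + 2W + 1  [with A=4, W=-1]  = 7; Z = A - 2W - C  [with A=4, W=-1, C=7]  = -1.
Change = -45 − (-1) = -44.

-44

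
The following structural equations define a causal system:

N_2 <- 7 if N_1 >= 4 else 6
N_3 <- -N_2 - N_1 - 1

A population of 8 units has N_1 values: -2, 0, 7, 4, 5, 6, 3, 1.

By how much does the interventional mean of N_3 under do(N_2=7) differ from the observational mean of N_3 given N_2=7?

The intervention sets N_2=7 in all 8 units regardless of N_1. Recomputing N_3 per unit gives -6, -8, -15, -12, -13, -14, -11, -9; average -11.
E[N_3|N_2=7] averages over only the 4 units with N_2=7 (N_1 = 7, 4, 5, 6): N_3 = -15, -12, -13, -14, mean -13.5.
Difference = -11 − (-13.5) = 2.5.

2.5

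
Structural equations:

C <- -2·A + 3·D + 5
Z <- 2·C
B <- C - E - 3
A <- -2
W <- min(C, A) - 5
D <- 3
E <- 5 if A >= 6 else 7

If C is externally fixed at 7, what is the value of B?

The intervention breaks the incoming arrows to C: C <- -2·A + 3·D + 5 no longer applies, and C = 7.
E = 5 if A >= 6 else 7  [with A=-2]  = 7
B = C - E - 3  [with C=7, E=7]  = -3

-3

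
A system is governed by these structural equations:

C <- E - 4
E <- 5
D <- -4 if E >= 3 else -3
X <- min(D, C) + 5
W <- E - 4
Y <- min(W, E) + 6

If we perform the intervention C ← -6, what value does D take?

-4

The intervention breaks the incoming arrows to C: C <- E - 4 no longer applies, and C = -6.
D is not downstream of the intervention, so its value is determined by the original equations.
D = -4 if E >= 3 else -3  [with E=5]  = -4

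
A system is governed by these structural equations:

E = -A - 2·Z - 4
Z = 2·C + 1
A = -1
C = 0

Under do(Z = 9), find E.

The intervention breaks the incoming arrows to Z: Z = 2·C + 1 no longer applies, and Z = 9.
E = -A - 2·Z - 4  [with A=-1, Z=9]  = -21

-21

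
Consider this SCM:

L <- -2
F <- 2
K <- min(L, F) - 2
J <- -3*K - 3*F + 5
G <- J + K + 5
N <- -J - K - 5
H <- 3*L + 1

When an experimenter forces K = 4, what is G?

do(K=4) replaces the equation K <- min(L, F) - 2 with the constant K = 4.
J = -3*K - 3*F + 5  [with K=4, F=2]  = -13
G = J + K + 5  [with J=-13, K=4]  = -4

-4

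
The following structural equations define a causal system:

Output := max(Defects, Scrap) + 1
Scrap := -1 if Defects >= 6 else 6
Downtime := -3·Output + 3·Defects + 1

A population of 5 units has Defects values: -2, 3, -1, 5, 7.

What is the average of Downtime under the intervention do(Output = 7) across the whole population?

-12.8

Every unit gets Output=7 under the intervention. Downtime values become -26, -11, -23, -5, 1; E[Downtime|do(Output=7)] = -12.8.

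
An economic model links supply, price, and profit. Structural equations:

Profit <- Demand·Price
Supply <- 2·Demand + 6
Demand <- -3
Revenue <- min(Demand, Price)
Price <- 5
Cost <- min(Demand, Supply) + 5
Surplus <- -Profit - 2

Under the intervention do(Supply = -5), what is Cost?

The intervention breaks the incoming arrows to Supply: Supply <- 2·Demand + 6 no longer applies, and Supply = -5.
Cost = min(Demand, Supply) + 5  [with Demand=-3, Supply=-5]  = 0

0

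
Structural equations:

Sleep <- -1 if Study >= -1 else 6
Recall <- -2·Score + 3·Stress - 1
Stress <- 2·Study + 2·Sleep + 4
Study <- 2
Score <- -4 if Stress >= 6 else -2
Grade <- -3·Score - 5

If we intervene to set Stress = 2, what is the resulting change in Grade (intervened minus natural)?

The intervention breaks the incoming arrows to Stress: Stress <- 2·Study + 2·Sleep + 4 no longer applies, and Stress = 2.
Score = -4 if Stress >= 6 else -2  [with Stress=2]  = -2
Grade = -3·Score - 5  [with Score=-2]  = 1
Without intervention: Sleep = -1 if Study >= -1 else 6  [with Study=2]  = -1; Stress = 2·Study + 2·Sleep + 4  [with Study=2, Sleep=-1]  = 6; Score = -4 if Stress >= 6 else -2  [with Stress=6]  = -4; Grade = -3·Score - 5  [with Score=-4]  = 7.
Change = 1 − 7 = -6.

-6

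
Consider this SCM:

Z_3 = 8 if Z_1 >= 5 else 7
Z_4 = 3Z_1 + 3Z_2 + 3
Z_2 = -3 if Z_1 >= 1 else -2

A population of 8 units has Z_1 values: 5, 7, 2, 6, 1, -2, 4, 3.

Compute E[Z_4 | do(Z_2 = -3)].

3.75

The intervention sets Z_2=-3 in all 8 units regardless of Z_1. Recomputing Z_4 per unit gives 9, 15, 0, 12, -3, -12, 6, 3; average 3.75.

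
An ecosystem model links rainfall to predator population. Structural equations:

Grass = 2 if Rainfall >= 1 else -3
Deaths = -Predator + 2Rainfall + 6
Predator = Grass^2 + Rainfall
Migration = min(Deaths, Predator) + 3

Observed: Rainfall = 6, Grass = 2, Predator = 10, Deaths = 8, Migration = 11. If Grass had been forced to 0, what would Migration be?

9

do(Grass=0) replaces the equation Grass = 2 if Rainfall >= 1 else -3 with the constant Grass = 0.
Predator = Grass^2 + Rainfall  [with Grass=0, Rainfall=6]  = 6
Deaths = -Predator + 2Rainfall + 6  [with Predator=6, Rainfall=6]  = 12
Migration = min(Deaths, Predator) + 3  [with Deaths=12, Predator=6]  = 9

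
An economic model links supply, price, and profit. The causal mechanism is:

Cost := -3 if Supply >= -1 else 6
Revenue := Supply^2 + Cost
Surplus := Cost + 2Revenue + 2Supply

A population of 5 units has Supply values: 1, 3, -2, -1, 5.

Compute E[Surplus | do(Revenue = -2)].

Every unit gets Revenue=-2 under the intervention. Surplus values become -5, -1, -2, -9, 3; E[Surplus|do(Revenue=-2)] = -2.8.

-2.8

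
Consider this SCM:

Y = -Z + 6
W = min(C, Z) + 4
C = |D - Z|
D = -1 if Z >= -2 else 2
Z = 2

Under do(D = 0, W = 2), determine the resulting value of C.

2

The joint intervention fixes D = 0, W = 2, removing each variable's own equation.
C = |D - Z|  [with D=0, Z=2]  = 2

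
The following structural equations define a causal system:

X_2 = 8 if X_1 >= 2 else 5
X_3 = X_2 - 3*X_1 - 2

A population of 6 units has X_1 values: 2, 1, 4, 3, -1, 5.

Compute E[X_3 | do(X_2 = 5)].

-4

do(X_2=5) breaks X_2's dependence on X_1. With X_2=5 fixed, X_3 across the units is -3, 0, -9, -6, 6, -12, mean -4.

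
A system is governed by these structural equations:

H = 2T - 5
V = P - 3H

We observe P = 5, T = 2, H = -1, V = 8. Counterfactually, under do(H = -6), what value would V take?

23

The intervention breaks the incoming arrows to H: H = 2T - 5 no longer applies, and H = -6.
V = P - 3H  [with P=5, H=-6]  = 23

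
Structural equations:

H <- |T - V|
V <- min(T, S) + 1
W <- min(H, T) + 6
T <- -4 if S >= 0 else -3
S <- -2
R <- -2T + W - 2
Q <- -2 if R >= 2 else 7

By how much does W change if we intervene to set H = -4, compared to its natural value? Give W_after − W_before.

Intervening sets H = -4 and removes its equation (H <- |T - V|).
T = -4 if S >= 0 else -3  [with S=-2]  = -3
W = min(H, T) + 6  [with H=-4, T=-3]  = 2
Without intervention: T = -4 if S >= 0 else -3  [with S=-2]  = -3; V = min(T, S) + 1  [with T=-3, S=-2]  = -2; H = |T - V|  [with T=-3, V=-2]  = 1; W = min(H, T) + 6  [with H=1, T=-3]  = 3.
Change = 2 − 3 = -1.

-1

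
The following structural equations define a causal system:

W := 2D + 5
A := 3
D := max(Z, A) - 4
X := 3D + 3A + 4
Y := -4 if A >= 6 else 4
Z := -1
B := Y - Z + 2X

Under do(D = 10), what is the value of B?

91

The intervention breaks the incoming arrows to D: D := max(Z, A) - 4 no longer applies, and D = 10.
X = 3D + 3A + 4  [with D=10, A=3]  = 43
Y = -4 if A >= 6 else 4  [with A=3]  = 4
B = Y - Z + 2X  [with Y=4, Z=-1, X=43]  = 91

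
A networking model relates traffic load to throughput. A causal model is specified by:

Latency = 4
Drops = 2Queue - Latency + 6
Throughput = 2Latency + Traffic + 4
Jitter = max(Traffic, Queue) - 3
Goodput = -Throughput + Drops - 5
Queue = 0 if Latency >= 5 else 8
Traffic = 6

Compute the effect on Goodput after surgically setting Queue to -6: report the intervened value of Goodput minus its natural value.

-28

The intervention breaks the incoming arrows to Queue: Queue = 0 if Latency >= 5 else 8 no longer applies, and Queue = -6.
Drops = 2Queue - Latency + 6  [with Queue=-6, Latency=4]  = -10
Throughput = 2Latency + Traffic + 4  [with Latency=4, Traffic=6]  = 18
Goodput = -Throughput + Drops - 5  [with Throughput=18, Drops=-10]  = -33
Without intervention: Queue = 0 if Latency >= 5 else 8  [with Latency=4]  = 8; Drops = 2Queue - Latency + 6  [with Queue=8, Latency=4]  = 18; Throughput = 2Latency + Traffic + 4  [with Latency=4, Traffic=6]  = 18; Goodput = -Throughput + Drops - 5  [with Throughput=18, Drops=18]  = -5.
Change = -33 − (-5) = -28.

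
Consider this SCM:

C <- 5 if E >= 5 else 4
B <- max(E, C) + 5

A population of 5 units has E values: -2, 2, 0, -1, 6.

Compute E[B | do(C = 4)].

9.4

do(C=4) breaks C's dependence on E. With C=4 fixed, B across the units is 9, 9, 9, 9, 11, mean 9.4.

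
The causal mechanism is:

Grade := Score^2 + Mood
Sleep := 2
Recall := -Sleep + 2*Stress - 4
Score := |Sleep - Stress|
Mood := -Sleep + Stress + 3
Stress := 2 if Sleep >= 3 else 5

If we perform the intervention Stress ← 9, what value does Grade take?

Under do(Stress=9), the mechanism Stress := 2 if Sleep >= 3 else 5 is discarded; Stress is fixed at 9.
Score = |Sleep - Stress|  [with Sleep=2, Stress=9]  = 7
Mood = -Sleep + Stress + 3  [with Sleep=2, Stress=9]  = 10
Grade = Score^2 + Mood  [with Score=7, Mood=10]  = 59

59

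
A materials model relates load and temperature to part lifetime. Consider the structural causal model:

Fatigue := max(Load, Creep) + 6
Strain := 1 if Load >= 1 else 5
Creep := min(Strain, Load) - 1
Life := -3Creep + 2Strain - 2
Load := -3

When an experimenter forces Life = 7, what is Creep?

-4

do(Life=7) replaces the equation Life := -3Creep + 2Strain - 2 with the constant Life = 7.
Creep is not downstream of the intervention, so its value is determined by the original equations.
Strain = 1 if Load >= 1 else 5  [with Load=-3]  = 5
Creep = min(Strain, Load) - 1  [with Strain=5, Load=-3]  = -4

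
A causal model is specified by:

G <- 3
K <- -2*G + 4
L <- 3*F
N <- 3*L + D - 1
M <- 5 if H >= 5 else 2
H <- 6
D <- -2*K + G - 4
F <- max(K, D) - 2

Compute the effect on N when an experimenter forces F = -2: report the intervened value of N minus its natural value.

Intervening sets F = -2 and removes its equation (F <- max(K, D) - 2).
K = -2*G + 4  [with G=3]  = -2
D = -2*K + G - 4  [with K=-2, G=3]  = 3
L = 3*F  [with F=-2]  = -6
N = 3*L + D - 1  [with L=-6, D=3]  = -16
Without intervention: K = -2*G + 4  [with G=3]  = -2; D = -2*K + G - 4  [with K=-2, G=3]  = 3; F = max(K, D) - 2  [with K=-2, D=3]  = 1; L = 3*F  [with F=1]  = 3; N = 3*L + D - 1  [with L=3, D=3]  = 11.
Change = -16 − 11 = -27.

-27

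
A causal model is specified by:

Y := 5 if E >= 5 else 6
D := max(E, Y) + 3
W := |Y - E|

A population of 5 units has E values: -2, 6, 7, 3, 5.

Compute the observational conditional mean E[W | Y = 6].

5.5

Observing Y=6 restricts to units where Y's equation naturally yields 6: E ∈ {-2, 3}. In that subpopulation W = 8, 3, mean 5.5.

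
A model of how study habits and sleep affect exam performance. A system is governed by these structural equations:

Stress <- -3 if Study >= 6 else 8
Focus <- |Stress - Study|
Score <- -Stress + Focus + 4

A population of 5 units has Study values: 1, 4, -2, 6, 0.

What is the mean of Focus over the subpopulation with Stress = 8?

Conditioning on Stress=8 selects the 4 unit(s) with Study ∈ {1, 4, -2, 0}. Their Focus values: 7, 4, 10, 8. Mean = 7.25.

7.25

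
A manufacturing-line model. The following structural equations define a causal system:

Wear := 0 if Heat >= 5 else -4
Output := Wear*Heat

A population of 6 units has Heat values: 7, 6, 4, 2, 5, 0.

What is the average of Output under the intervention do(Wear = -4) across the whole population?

-16

The intervention sets Wear=-4 in all 6 units regardless of Heat. Recomputing Output per unit gives -28, -24, -16, -8, -20, 0; average -16.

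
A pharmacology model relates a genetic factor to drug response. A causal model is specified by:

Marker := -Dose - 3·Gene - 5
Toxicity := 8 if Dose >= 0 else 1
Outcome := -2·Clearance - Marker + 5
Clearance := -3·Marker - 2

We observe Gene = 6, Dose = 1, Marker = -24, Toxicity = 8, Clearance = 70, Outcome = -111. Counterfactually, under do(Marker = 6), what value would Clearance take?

-20

do(Marker=6) replaces the equation Marker := -Dose - 3·Gene - 5 with the constant Marker = 6.
Clearance = -3·Marker - 2  [with Marker=6]  = -20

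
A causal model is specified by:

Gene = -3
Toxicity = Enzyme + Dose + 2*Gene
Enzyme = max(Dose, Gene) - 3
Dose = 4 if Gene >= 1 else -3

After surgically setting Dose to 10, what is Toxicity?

11

Under do(Dose=10), the mechanism Dose = 4 if Gene >= 1 else -3 is discarded; Dose is fixed at 10.
Enzyme = max(Dose, Gene) - 3  [with Dose=10, Gene=-3]  = 7
Toxicity = Enzyme + Dose + 2*Gene  [with Enzyme=7, Dose=10, Gene=-3]  = 11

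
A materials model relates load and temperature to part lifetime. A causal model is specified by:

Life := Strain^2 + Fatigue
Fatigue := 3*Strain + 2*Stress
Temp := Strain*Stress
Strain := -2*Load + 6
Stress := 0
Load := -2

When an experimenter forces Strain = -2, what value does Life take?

-2

The intervention breaks the incoming arrows to Strain: Strain := -2*Load + 6 no longer applies, and Strain = -2.
Fatigue = 3*Strain + 2*Stress  [with Strain=-2, Stress=0]  = -6
Life = Strain^2 + Fatigue  [with Strain=-2, Fatigue=-6]  = -2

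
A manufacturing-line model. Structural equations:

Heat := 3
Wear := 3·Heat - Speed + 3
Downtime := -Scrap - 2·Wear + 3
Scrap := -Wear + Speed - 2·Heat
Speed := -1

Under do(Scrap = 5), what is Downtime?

Intervening sets Scrap = 5 and removes its equation (Scrap := -Wear + Speed - 2·Heat).
Wear = 3·Heat - Speed + 3  [with Heat=3, Speed=-1]  = 13
Downtime = -Scrap - 2·Wear + 3  [with Scrap=5, Wear=13]  = -28

-28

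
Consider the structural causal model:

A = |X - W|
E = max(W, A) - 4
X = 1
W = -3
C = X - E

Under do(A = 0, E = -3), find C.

4

Setting A = 0, E = -3 by intervention discards those variables' equations.
C = X - E  [with X=1, E=-3]  = 4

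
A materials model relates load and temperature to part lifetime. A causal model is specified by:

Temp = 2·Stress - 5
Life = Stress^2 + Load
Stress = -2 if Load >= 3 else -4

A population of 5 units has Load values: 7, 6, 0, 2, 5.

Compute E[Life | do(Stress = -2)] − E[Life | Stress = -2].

Every unit gets Stress=-2 under the intervention. Life values become 11, 10, 4, 6, 9; E[Life|do(Stress=-2)] = 8.
Conditioning on Stress=-2 selects the 3 unit(s) with Load ∈ {7, 6, 5}. Their Life values: 11, 10, 9. Mean = 10.
Difference = 8 − 10 = -2.

-2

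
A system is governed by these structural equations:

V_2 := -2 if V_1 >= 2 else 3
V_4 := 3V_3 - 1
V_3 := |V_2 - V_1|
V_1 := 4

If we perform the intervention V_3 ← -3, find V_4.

The intervention breaks the incoming arrows to V_3: V_3 := |V_2 - V_1| no longer applies, and V_3 = -3.
V_4 = 3V_3 - 1  [with V_3=-3]  = -10

-10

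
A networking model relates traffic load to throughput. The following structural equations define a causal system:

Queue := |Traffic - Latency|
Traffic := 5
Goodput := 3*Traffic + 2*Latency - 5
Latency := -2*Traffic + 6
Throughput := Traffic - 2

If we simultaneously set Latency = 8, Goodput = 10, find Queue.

Under do(Latency = 8, Goodput = 10), each intervened variable's structural equation is replaced by its fixed value.
Queue = |Traffic - Latency|  [with Traffic=5, Latency=8]  = 3

3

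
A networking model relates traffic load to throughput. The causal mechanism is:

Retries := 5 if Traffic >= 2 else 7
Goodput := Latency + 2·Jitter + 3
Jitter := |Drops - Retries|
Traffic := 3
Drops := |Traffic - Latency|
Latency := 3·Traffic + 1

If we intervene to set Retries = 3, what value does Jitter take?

Intervening sets Retries = 3 and removes its equation (Retries := 5 if Traffic >= 2 else 7).
Latency = 3·Traffic + 1  [with Traffic=3]  = 10
Drops = |Traffic - Latency|  [with Traffic=3, Latency=10]  = 7
Jitter = |Drops - Retries|  [with Drops=7, Retries=3]  = 4

4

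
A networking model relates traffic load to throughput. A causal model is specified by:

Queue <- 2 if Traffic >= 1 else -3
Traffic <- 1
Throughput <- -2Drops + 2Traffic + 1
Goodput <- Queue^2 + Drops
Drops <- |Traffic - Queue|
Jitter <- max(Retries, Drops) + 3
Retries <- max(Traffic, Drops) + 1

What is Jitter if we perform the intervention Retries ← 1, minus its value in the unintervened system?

Intervening sets Retries = 1 and removes its equation (Retries <- max(Traffic, Drops) + 1).
Queue = 2 if Traffic >= 1 else -3  [with Traffic=1]  = 2
Drops = |Traffic - Queue|  [with Traffic=1, Queue=2]  = 1
Jitter = max(Retries, Drops) + 3  [with Retries=1, Drops=1]  = 4
Without intervention: Queue = 2 if Traffic >= 1 else -3  [with Traffic=1]  = 2; Drops = |Traffic - Queue|  [with Traffic=1, Queue=2]  = 1; Retries = max(Traffic, Drops) + 1  [with Traffic=1, Drops=1]  = 2; Jitter = max(Retries, Drops) + 3  [with Retries=2, Drops=1]  = 5.
Change = 4 − 5 = -1.

-1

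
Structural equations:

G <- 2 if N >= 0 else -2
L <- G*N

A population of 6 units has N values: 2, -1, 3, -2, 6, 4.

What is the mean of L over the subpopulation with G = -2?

Observing G=-2 restricts to units where G's equation naturally yields -2: N ∈ {-1, -2}. In that subpopulation L = 2, 4, mean 3.

3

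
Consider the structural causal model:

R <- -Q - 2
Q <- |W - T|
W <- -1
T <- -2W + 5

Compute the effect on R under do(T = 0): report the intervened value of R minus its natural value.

Under do(T=0), the mechanism T <- -2W + 5 is discarded; T is fixed at 0.
Q = |W - T|  [with W=-1, T=0]  = 1
R = -Q - 2  [with Q=1]  = -3
Without intervention: T = -2W + 5  [with W=-1]  = 7; Q = |W - T|  [with W=-1, T=7]  = 8; R = -Q - 2  [with Q=8]  = -10.
Change = -3 − (-10) = 7.

7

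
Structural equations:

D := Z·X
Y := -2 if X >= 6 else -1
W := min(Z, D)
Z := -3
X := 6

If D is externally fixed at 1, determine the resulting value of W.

-3

Intervening sets D = 1 and removes its equation (D := Z·X).
W = min(Z, D)  [with Z=-3, D=1]  = -3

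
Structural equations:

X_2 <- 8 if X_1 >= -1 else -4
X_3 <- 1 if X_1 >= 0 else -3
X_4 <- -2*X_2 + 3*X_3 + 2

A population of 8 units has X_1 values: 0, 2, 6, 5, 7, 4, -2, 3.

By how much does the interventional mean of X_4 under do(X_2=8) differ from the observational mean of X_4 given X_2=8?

do(X_2=8) breaks X_2's dependence on X_1. With X_2=8 fixed, X_4 across the units is -11, -11, -11, -11, -11, -11, -23, -11, mean -12.5.
Conditioning on X_2=8 selects the 7 unit(s) with X_1 ∈ {0, 2, 6, 5, 7, 4, 3}. Their X_4 values: -11, -11, -11, -11, -11, -11, -11. Mean = -11.
Difference = -12.5 − (-11) = -1.5.

-1.5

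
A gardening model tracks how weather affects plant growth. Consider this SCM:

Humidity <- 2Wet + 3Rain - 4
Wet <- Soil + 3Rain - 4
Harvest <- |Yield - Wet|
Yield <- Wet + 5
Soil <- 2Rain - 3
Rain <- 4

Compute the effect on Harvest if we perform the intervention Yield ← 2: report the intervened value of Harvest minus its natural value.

The intervention breaks the incoming arrows to Yield: Yield <- Wet + 5 no longer applies, and Yield = 2.
Soil = 2Rain - 3  [with Rain=4]  = 5
Wet = Soil + 3Rain - 4  [with Soil=5, Rain=4]  = 13
Harvest = |Yield - Wet|  [with Yield=2, Wet=13]  = 11
Without intervention: Soil = 2Rain - 3  [with Rain=4]  = 5; Wet = Soil + 3Rain - 4  [with Soil=5, Rain=4]  = 13; Yield = Wet + 5  [with Wet=13]  = 18; Harvest = |Yield - Wet|  [with Yield=18, Wet=13]  = 5.
Change = 11 − 5 = 6.

6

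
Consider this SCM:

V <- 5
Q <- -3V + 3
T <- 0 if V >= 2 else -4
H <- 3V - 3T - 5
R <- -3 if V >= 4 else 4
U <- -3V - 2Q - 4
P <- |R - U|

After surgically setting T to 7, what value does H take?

-11

Intervening sets T = 7 and removes its equation (T <- 0 if V >= 2 else -4).
H = 3V - 3T - 5  [with V=5, T=7]  = -11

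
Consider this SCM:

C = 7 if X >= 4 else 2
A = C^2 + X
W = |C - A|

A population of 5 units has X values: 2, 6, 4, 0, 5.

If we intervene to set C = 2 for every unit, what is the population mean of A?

7.4

do(C=2) breaks C's dependence on X. With C=2 fixed, A across the units is 6, 10, 8, 4, 9, mean 7.4.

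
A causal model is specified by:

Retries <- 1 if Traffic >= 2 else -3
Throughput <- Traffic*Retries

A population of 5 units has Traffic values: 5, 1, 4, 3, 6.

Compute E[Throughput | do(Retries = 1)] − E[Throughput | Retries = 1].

The intervention sets Retries=1 in all 5 units regardless of Traffic. Recomputing Throughput per unit gives 5, 1, 4, 3, 6; average 3.8.
E[Throughput|Retries=1] averages over only the 4 units with Retries=1 (Traffic = 5, 4, 3, 6): Throughput = 5, 4, 3, 6, mean 4.5.
Difference = 3.8 − 4.5 = -0.7.

-0.7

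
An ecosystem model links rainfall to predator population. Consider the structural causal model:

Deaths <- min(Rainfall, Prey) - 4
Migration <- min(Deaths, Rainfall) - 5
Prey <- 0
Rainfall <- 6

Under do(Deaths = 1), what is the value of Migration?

-4

The intervention breaks the incoming arrows to Deaths: Deaths <- min(Rainfall, Prey) - 4 no longer applies, and Deaths = 1.
Migration = min(Deaths, Rainfall) - 5  [with Deaths=1, Rainfall=6]  = -4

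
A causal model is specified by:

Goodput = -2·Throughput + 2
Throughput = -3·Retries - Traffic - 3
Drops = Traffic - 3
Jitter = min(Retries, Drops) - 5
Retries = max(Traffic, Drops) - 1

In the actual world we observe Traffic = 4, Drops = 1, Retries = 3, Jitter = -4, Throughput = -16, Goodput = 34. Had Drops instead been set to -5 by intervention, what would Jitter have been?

-10

Under do(Drops=-5), the mechanism Drops = Traffic - 3 is discarded; Drops is fixed at -5.
Retries = max(Traffic, Drops) - 1  [with Traffic=4, Drops=-5]  = 3
Jitter = min(Retries, Drops) - 5  [with Retries=3, Drops=-5]  = -10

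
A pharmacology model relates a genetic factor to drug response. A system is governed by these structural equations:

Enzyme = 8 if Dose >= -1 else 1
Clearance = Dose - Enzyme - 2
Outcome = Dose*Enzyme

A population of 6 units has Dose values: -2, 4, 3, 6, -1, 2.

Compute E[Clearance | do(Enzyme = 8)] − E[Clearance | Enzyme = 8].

-0.8

do(Enzyme=8) breaks Enzyme's dependence on Dose. With Enzyme=8 fixed, Clearance across the units is -12, -6, -7, -4, -11, -8, mean -8.
Observing Enzyme=8 restricts to units where Enzyme's equation naturally yields 8: Dose ∈ {4, 3, 6, -1, 2}. In that subpopulation Clearance = -6, -7, -4, -11, -8, mean -7.2.
Difference = -8 − (-7.2) = -0.8.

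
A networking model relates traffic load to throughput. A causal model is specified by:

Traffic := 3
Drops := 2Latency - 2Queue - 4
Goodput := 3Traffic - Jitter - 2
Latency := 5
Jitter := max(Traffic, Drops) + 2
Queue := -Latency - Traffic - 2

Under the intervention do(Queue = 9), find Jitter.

5

do(Queue=9) replaces the equation Queue := -Latency - Traffic - 2 with the constant Queue = 9.
Drops = 2Latency - 2Queue - 4  [with Latency=5, Queue=9]  = -12
Jitter = max(Traffic, Drops) + 2  [with Traffic=3, Drops=-12]  = 5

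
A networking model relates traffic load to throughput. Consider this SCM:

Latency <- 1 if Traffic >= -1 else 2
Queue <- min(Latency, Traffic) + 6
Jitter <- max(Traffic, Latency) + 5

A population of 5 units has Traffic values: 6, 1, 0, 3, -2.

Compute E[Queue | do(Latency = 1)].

6.2

Every unit gets Latency=1 under the intervention. Queue values become 7, 7, 6, 7, 4; E[Queue|do(Latency=1)] = 6.2.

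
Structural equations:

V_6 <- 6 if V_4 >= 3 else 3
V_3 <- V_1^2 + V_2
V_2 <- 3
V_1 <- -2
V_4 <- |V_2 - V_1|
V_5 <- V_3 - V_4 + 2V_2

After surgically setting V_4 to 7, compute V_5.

6

Intervening sets V_4 = 7 and removes its equation (V_4 <- |V_2 - V_1|).
V_3 = V_1^2 + V_2  [with V_1=-2, V_2=3]  = 7
V_5 = V_3 - V_4 + 2V_2  [with V_3=7, V_4=7, V_2=3]  = 6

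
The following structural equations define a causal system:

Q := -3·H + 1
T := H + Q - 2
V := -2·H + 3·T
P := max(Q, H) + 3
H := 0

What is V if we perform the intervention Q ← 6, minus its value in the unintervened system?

15

do(Q=6) replaces the equation Q := -3·H + 1 with the constant Q = 6.
T = H + Q - 2  [with H=0, Q=6]  = 4
V = -2·H + 3·T  [with H=0, T=4]  = 12
Without intervention: Q = -3·H + 1  [with H=0]  = 1; T = H + Q - 2  [with H=0, Q=1]  = -1; V = -2·H + 3·T  [with H=0, T=-1]  = -3.
Change = 12 − (-3) = 15.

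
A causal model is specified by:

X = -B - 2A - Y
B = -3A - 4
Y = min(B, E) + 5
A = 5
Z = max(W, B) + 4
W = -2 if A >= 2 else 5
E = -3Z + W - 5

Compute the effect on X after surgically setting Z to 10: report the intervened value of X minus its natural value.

The intervention breaks the incoming arrows to Z: Z = max(W, B) + 4 no longer applies, and Z = 10.
W = -2 if A >= 2 else 5  [with A=5]  = -2
B = -3A - 4  [with A=5]  = -19
E = -3Z + W - 5  [with Z=10, W=-2]  = -37
Y = min(B, E) + 5  [with B=-19, E=-37]  = -32
X = -B - 2A - Y  [with B=-19, A=5, Y=-32]  = 41
Without intervention: W = -2 if A >= 2 else 5  [with A=5]  = -2; B = -3A - 4  [with A=5]  = -19; Z = max(W, B) + 4  [with W=-2, B=-19]  = 2; E = -3Z + W - 5  [with Z=2, W=-2]  = -13; Y = min(B, E) + 5  [with B=-19, E=-13]  = -14; X = -B - 2A - Y  [with B=-19, A=5, Y=-14]  = 23.
Change = 41 − 23 = 18.

18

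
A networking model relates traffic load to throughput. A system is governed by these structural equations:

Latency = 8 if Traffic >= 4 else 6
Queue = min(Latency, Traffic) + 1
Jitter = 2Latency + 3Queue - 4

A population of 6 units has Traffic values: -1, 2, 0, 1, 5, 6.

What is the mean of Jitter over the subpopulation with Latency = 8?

31.5

E[Jitter|Latency=8] averages over only the 2 units with Latency=8 (Traffic = 5, 6): Jitter = 30, 33, mean 31.5.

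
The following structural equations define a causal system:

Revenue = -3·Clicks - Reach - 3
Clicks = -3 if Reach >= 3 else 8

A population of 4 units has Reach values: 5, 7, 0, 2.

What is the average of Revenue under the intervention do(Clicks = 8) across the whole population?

-30.5

Under do(Clicks=8), Clicks's equation is replaced by Clicks=8 for every unit. Per-unit Revenue: -32, -34, -27, -29. Mean = -30.5.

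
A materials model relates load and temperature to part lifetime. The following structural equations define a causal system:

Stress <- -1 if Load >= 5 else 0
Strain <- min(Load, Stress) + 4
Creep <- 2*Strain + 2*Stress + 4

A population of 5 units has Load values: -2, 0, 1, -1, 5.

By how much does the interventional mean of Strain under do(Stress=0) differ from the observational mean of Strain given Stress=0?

The intervention sets Stress=0 in all 5 units regardless of Load. Recomputing Strain per unit gives 2, 4, 4, 3, 4; average 3.4.
Observing Stress=0 restricts to units where Stress's equation naturally yields 0: Load ∈ {-2, 0, 1, -1}. In that subpopulation Strain = 2, 4, 4, 3, mean 3.25.
Difference = 3.4 − 3.25 = 0.15.

0.15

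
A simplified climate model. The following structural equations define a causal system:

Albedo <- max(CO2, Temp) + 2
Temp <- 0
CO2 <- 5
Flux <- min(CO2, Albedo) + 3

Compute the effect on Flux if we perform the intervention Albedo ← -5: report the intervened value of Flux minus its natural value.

-10

The intervention breaks the incoming arrows to Albedo: Albedo <- max(CO2, Temp) + 2 no longer applies, and Albedo = -5.
Flux = min(CO2, Albedo) + 3  [with CO2=5, Albedo=-5]  = -2
Without intervention: Albedo = max(CO2, Temp) + 2  [with CO2=5, Temp=0]  = 7; Flux = min(CO2, Albedo) + 3  [with CO2=5, Albedo=7]  = 8.
Change = -2 − 8 = -10.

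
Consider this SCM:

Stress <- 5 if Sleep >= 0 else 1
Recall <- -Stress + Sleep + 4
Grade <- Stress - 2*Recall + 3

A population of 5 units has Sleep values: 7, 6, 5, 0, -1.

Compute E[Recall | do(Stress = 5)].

2.4

Every unit gets Stress=5 under the intervention. Recall values become 6, 5, 4, -1, -2; E[Recall|do(Stress=5)] = 2.4.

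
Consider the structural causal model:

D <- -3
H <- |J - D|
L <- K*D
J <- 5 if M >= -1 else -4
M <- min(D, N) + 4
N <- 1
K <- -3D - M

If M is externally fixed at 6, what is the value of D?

Under do(M=6), the mechanism M <- min(D, N) + 4 is discarded; M is fixed at 6.
D is not downstream of the intervention, so its value is determined by the original equations.

-3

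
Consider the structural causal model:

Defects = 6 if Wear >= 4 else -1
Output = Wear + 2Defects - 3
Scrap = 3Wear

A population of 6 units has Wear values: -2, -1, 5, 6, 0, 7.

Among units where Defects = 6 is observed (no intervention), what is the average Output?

Observing Defects=6 restricts to units where Defects's equation naturally yields 6: Wear ∈ {5, 6, 7}. In that subpopulation Output = 14, 15, 16, mean 15.

15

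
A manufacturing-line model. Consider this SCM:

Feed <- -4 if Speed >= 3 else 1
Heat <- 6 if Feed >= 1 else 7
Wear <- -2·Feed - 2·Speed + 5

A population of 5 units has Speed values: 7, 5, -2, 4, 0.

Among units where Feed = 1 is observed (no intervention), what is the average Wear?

Conditioning on Feed=1 selects the 2 unit(s) with Speed ∈ {-2, 0}. Their Wear values: 7, 3. Mean = 5.

5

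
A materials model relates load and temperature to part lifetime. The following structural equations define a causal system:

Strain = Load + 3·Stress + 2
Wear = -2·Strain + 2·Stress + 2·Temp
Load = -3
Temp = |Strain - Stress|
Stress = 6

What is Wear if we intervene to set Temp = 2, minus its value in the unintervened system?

-18

Intervening sets Temp = 2 and removes its equation (Temp = |Strain - Stress|).
Strain = Load + 3·Stress + 2  [with Load=-3, Stress=6]  = 17
Wear = -2·Strain + 2·Stress + 2·Temp  [with Strain=17, Stress=6, Temp=2]  = -18
Without intervention: Strain = Load + 3·Stress + 2  [with Load=-3, Stress=6]  = 17; Temp = |Strain - Stress|  [with Strain=17, Stress=6]  = 11; Wear = -2·Strain + 2·Stress + 2·Temp  [with Strain=17, Stress=6, Temp=11]  = 0.
Change = -18 − 0 = -18.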